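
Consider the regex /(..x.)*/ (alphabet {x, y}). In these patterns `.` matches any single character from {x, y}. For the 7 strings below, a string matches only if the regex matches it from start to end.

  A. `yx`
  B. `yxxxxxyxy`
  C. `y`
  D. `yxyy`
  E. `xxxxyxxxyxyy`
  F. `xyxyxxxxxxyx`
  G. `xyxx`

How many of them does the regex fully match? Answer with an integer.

A → no match
B → no match
C → no match
D → no match
E → no match
F → no match
G → match
Total matched: 1

1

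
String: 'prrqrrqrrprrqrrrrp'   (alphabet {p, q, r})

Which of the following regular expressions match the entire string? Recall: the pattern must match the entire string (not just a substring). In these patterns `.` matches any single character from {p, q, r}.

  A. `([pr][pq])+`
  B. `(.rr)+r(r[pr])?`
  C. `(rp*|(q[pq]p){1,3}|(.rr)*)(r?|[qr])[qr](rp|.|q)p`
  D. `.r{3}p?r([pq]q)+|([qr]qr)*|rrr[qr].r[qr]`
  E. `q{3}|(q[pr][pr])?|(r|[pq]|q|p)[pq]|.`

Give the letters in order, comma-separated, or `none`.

A → no match
B → match
C → match
D → no match
E → no match

B, C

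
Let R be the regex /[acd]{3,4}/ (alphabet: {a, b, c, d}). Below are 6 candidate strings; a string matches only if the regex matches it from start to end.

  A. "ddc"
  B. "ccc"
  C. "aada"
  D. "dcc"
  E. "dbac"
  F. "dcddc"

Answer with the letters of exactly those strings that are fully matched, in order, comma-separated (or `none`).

A, B, C, D

A. "ddc" → match
B. "ccc" → match
C. "aada" → match
D. "dcc" → match
E. "dbac" → no match
F. "dcddc" → no match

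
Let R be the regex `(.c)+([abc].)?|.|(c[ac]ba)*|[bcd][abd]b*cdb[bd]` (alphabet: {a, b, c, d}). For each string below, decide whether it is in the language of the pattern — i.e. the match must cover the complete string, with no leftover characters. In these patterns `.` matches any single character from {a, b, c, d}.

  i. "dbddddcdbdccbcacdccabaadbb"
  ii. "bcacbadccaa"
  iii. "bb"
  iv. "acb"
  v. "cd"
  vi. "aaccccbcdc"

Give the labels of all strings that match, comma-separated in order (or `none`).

none

i → no match
ii. "bcacbadccaa" → no match
iii. "bb" → no match
iv. "acb" → no match
v. "cd" → no match
vi. "aaccccbcdc" → no match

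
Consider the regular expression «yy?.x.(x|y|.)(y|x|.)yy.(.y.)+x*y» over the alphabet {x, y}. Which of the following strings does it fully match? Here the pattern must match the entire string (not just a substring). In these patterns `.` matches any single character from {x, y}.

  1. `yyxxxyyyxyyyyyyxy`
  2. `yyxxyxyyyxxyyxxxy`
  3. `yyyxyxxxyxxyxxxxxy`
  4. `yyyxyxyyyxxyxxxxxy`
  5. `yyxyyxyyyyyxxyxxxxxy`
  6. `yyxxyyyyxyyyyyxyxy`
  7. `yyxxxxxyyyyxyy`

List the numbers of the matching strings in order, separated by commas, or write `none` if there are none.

1 → match
2 → match
3 → no match
4 → match
5 → match
6 → no match
7 → no match

1, 2, 4, 5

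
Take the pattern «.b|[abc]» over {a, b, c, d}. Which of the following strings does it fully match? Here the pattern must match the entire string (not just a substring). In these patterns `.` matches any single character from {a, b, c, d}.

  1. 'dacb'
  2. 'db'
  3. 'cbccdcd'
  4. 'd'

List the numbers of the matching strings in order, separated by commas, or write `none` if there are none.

1 → no match
2 → match
3 → no match
4 → no match

2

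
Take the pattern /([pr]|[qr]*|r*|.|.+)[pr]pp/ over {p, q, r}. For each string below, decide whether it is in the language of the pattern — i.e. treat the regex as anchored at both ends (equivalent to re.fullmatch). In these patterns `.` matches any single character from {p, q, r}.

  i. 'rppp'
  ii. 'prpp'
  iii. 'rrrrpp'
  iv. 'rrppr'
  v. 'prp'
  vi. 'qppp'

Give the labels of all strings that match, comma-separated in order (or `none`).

i → match
ii → match
iii → match
iv → no match — must end with 'pp'
v → no match — must end with 'pp'
vi → match

i, ii, iii, vi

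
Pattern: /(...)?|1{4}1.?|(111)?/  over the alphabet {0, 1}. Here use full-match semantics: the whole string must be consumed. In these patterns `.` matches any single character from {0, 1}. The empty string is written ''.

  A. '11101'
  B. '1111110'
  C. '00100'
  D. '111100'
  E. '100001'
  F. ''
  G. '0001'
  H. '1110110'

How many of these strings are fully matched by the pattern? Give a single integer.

A. '11101' → no match
B. '1111110' → no match
C. '00100' → no match
D. '111100' → no match
E. '100001' → no match
F. '' → match
G. '0001' → no match
H. '1110110' → no match
Total matched: 1

1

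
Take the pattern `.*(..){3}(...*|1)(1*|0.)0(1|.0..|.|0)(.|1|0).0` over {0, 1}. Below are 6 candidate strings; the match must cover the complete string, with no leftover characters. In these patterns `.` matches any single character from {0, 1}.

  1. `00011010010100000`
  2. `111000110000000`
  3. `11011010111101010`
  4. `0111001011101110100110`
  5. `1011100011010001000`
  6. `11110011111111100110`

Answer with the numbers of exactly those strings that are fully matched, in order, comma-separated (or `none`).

1, 2, 3, 4, 5, 6

1 → match
2 → match
3 → match
4 → match
5 → match
6 → match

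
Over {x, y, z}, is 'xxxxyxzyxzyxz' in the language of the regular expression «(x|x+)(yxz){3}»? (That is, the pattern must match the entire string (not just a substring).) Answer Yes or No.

Yes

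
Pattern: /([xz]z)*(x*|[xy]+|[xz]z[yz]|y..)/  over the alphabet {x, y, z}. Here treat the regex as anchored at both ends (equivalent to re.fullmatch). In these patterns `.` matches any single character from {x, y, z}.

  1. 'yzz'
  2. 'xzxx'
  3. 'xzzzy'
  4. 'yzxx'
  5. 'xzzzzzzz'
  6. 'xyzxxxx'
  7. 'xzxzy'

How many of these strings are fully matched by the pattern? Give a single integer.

1 → match
2 → match
3 → match
4 → no match
5 → match
6 → no match
7 → match
Total matched: 5

5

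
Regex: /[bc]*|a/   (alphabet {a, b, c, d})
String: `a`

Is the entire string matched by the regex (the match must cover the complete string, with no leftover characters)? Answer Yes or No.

Yes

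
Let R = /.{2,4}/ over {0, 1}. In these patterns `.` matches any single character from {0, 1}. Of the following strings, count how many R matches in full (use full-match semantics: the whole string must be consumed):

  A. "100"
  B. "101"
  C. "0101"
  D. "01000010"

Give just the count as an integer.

A. "100" → match
B. "101" → match
C. "0101" → match
D. "01000010" → no match
Total matched: 3

3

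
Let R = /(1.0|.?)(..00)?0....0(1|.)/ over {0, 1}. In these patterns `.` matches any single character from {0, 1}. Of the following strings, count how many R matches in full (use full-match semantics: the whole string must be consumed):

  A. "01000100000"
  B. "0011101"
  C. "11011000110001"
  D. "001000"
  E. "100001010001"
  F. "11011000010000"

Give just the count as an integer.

4

A → match
B → match
C → match
D → no match
E → no match
F → match
Total matched: 4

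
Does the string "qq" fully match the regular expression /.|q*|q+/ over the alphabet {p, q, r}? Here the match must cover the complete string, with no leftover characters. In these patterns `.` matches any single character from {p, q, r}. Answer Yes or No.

Yes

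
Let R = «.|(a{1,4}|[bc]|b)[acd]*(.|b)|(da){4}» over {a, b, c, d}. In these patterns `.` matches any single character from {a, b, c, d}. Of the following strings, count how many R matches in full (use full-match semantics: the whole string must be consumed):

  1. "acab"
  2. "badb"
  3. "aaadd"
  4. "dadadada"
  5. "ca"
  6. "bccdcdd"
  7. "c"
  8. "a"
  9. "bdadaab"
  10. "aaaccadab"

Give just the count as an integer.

10

1 → match
2 → match
3 → match
4 → match
5 → match
6 → match
7 → match
8 → match
9 → match
10 → match
Total matched: 10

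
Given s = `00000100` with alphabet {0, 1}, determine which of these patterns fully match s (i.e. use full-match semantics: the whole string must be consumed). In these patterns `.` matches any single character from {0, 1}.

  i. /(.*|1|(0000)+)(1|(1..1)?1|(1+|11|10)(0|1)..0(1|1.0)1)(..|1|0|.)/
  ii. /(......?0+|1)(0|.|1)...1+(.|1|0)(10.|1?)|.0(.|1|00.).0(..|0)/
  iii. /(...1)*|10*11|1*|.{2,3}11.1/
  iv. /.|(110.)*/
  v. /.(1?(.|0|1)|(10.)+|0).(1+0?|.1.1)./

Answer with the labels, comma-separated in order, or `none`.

i, ii

i → match
ii → match
iii → no match
iv → no match
v → no match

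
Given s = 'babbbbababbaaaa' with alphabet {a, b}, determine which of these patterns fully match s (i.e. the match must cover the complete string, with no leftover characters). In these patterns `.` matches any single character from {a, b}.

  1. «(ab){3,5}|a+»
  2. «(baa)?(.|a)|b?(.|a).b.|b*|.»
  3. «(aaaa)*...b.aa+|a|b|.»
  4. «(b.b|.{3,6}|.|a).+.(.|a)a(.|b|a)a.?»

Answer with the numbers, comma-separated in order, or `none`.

1 → no match
2 → no match
3 → no match
4 → match

4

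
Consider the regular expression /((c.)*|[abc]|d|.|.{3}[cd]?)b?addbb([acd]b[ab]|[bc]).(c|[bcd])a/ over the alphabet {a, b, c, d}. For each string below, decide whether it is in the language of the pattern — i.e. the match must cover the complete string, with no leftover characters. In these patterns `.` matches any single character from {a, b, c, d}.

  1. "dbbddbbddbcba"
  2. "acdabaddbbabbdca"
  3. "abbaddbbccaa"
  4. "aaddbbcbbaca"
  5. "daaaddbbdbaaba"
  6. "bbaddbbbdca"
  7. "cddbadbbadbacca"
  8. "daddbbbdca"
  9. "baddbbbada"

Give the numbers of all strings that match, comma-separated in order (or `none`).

4, 5, 6, 8, 9

1 → no match
2 → no match
3 → no match
4 → match
5 → match
6 → match
7 → no match
8 → match
9 → match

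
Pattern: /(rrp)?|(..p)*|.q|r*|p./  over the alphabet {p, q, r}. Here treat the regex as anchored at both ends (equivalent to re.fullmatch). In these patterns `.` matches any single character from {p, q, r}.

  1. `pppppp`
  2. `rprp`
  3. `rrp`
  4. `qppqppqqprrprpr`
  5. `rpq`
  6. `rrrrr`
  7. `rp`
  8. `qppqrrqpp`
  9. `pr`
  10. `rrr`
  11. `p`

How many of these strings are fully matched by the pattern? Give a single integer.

1 → match
2 → no match
3 → match
4 → no match
5 → no match
6 → match
7 → no match
8 → no match
9 → match
10 → match
11 → no match
Total matched: 5

5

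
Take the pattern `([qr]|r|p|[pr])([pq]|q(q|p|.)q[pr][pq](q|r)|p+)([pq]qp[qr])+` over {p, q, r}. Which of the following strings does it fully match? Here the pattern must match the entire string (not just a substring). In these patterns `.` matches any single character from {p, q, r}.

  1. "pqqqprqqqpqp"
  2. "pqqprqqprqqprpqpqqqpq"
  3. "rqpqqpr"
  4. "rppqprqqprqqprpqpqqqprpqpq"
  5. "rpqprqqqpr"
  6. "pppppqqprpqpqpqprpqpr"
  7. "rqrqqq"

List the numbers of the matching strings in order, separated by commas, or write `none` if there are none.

4, 6

1 → no match
2 → no match
3 → no match
4 → match
5 → no match
6 → match
7 → no match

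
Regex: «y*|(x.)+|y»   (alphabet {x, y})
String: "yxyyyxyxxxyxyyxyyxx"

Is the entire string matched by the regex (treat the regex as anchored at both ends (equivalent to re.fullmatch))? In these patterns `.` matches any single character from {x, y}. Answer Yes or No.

No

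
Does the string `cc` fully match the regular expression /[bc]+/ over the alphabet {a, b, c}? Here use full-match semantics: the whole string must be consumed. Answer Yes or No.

Yes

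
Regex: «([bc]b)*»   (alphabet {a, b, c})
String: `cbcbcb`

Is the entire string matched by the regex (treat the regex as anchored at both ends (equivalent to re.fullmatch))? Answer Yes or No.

Yes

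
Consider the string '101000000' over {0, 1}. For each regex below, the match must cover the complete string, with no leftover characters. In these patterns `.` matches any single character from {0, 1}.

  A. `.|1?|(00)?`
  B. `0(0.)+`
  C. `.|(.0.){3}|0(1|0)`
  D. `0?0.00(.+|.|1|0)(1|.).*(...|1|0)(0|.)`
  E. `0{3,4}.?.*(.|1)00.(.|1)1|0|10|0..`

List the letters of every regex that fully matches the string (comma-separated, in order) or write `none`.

A → no match
B → no match — must start with '00'
C → match
D → no match
E → no match

C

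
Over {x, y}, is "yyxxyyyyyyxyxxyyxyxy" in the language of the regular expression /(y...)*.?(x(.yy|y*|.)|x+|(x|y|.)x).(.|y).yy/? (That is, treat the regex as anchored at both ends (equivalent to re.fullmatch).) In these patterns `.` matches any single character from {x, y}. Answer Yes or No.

No

Every match must end with "yy", but "yyxxyyyyyyxyxxyyxyxy" does not.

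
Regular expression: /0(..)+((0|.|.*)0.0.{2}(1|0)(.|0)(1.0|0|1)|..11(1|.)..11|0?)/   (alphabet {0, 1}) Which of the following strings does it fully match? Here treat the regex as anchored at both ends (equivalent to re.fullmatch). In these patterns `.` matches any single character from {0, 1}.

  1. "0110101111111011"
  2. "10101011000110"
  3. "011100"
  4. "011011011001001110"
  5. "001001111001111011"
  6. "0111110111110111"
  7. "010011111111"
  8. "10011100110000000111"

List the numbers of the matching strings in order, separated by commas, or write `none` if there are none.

1, 3, 4, 5, 6, 7

1 → match
2 → no match — must start with "0"
3 → match
4 → match
5 → match
6 → match
7 → match
8 → no match — must start with "0"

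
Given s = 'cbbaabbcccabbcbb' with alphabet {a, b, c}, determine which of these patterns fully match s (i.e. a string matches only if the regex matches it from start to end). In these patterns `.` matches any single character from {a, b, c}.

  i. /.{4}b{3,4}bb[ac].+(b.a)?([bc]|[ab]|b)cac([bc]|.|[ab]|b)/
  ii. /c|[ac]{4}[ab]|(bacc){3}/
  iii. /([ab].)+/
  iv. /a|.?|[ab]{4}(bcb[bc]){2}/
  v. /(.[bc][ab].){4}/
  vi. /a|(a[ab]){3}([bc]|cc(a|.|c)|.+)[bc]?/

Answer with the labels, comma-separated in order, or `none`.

i → no match
ii → no match
iii → no match
iv → no match
v → match
vi → no match — must start with 'a'

v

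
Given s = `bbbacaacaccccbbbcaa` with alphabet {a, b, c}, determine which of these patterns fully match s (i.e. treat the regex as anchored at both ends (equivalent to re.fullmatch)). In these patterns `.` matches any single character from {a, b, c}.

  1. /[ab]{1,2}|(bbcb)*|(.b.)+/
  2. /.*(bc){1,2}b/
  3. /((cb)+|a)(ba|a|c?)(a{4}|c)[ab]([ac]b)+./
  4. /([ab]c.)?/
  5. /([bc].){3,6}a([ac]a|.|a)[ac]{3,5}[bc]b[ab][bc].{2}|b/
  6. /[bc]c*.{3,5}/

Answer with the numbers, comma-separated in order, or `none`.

1 → no match
2 → no match — must end with `bcb`
3 → no match
4 → no match
5 → match
6 → no match

5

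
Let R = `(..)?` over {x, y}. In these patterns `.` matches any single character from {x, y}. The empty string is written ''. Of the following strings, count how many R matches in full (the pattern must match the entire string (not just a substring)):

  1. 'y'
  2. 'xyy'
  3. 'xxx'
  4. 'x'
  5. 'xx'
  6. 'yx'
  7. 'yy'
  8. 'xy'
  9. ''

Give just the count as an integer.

1. 'y' → no match
2. 'xyy' → no match
3. 'xxx' → no match
4. 'x' → no match
5. 'xx' → match
6. 'yx' → match
7. 'yy' → match
8. 'xy' → match
9. '' → match
Total matched: 5

5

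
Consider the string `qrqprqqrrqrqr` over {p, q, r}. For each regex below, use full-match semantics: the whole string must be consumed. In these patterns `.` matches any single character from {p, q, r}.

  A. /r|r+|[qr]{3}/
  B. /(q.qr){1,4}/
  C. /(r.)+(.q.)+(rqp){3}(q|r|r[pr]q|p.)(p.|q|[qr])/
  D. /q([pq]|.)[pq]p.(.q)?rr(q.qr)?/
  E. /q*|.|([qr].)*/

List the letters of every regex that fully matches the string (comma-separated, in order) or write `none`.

A → no match
B → no match
C → no match — must start with `r`
D → match
E → no match

D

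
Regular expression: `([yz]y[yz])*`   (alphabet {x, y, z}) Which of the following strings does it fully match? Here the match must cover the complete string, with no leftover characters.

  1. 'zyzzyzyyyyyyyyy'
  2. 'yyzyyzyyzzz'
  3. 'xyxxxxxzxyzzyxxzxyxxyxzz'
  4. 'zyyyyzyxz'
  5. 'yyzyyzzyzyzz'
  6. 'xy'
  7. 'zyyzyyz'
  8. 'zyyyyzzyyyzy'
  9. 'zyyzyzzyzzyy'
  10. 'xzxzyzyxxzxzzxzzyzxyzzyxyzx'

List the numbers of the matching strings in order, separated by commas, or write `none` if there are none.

1 → match
2 → no match
3 → no match
4 → no match
5 → no match
6 → no match
7 → no match
8 → no match
9 → match
10 → no match

1, 9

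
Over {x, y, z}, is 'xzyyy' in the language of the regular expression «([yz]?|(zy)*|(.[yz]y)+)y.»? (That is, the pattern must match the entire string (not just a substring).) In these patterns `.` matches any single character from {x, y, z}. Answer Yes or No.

Yes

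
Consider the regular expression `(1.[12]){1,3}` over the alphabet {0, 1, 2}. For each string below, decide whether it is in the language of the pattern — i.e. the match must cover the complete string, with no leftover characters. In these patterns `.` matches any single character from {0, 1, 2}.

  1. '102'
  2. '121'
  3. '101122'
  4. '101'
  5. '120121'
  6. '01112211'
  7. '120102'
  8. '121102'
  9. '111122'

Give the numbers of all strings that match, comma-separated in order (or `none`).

1, 2, 3, 4, 8, 9

1 → match
2 → match
3 → match
4 → match
5 → no match
6 → no match — must start with '1'
7 → no match
8 → match
9 → match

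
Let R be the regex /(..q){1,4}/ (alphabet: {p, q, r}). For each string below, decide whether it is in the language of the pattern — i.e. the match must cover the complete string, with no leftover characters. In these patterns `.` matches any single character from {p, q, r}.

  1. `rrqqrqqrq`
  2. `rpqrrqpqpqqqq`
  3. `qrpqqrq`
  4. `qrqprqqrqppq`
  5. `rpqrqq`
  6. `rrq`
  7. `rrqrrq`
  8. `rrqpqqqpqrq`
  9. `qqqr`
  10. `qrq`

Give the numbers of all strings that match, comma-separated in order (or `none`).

1 → match
2 → no match
3 → no match
4 → match
5 → match
6 → match
7 → match
8 → no match
9 → no match — must end with `q`
10 → match

1, 4, 5, 6, 7, 10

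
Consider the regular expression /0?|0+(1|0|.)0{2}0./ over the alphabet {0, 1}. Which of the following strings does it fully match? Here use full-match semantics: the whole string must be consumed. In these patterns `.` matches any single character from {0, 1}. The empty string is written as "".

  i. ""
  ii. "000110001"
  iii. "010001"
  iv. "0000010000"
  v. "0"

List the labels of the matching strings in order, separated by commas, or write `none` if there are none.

i, iii, iv, v

i → match
ii → no match
iii → match
iv → match
v → match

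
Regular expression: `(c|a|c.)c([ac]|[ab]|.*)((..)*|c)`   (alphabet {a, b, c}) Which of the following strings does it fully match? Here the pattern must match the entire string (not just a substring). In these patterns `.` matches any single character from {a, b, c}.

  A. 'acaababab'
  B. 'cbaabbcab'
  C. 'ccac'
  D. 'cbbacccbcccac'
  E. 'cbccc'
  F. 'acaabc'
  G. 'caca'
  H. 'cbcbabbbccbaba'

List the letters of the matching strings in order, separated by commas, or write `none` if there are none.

A. 'acaababab' → match
B. 'cbaabbcab' → no match
C. 'ccac' → match
D → no match
E. 'cbccc' → match
F. 'acaabc' → match
G. 'caca' → match
H → match

A, C, E, F, G, H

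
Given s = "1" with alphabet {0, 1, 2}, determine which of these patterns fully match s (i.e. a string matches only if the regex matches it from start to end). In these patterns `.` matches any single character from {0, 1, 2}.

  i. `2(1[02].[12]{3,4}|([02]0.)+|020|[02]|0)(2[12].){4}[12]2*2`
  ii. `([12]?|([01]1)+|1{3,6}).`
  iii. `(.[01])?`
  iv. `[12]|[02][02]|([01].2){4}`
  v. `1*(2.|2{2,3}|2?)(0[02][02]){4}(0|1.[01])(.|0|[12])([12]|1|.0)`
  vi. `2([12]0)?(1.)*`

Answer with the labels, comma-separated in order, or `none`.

i → no match — must start with "2"
ii → match
iii → no match
iv → match
v → no match
vi → no match — must start with "2"

ii, iv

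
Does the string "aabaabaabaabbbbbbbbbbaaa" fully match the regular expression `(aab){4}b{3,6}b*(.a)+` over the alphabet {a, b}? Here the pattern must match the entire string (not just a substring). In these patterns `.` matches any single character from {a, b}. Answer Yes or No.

Yes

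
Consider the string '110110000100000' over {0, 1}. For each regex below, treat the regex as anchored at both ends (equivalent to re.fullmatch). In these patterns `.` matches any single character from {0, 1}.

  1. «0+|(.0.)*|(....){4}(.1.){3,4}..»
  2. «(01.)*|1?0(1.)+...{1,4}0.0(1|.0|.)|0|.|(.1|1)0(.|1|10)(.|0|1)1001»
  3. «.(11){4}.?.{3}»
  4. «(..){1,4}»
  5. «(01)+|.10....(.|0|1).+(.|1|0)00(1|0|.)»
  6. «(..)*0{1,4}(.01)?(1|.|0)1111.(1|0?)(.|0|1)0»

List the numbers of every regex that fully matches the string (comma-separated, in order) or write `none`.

1 → no match
2 → no match
3 → no match
4 → no match
5 → match
6 → no match

5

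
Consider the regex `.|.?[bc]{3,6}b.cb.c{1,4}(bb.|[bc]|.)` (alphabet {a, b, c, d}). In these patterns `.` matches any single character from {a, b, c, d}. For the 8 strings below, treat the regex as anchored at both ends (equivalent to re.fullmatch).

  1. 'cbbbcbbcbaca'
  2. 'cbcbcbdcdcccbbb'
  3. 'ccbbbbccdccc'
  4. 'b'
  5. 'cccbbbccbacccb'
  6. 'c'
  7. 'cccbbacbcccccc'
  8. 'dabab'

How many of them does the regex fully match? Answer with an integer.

1 → match
2 → no match
3 → no match
4 → match
5 → match
6 → match
7 → match
8 → no match
Total matched: 5

5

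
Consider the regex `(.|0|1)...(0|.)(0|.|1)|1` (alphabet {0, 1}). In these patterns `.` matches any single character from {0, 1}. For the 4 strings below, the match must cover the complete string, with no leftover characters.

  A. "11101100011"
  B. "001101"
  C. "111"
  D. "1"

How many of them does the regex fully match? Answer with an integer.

2

A → no match
B → match
C → no match
D → match
Total matched: 2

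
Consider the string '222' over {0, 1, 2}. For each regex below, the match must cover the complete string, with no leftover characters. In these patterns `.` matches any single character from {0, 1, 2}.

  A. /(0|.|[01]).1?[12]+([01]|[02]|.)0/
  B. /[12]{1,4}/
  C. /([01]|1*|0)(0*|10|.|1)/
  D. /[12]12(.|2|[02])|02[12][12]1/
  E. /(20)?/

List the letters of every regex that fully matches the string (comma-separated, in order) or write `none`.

B

A → no match — must end with '0'
B → match
C → no match
D → no match
E → no match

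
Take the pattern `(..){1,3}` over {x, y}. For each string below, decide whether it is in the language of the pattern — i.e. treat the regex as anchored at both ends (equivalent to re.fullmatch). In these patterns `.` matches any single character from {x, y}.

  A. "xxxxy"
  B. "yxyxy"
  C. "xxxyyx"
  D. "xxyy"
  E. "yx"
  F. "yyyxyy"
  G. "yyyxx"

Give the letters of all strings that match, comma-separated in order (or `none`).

C, D, E, F

A → no match
B → no match
C → match
D → match
E → match
F → match
G → no match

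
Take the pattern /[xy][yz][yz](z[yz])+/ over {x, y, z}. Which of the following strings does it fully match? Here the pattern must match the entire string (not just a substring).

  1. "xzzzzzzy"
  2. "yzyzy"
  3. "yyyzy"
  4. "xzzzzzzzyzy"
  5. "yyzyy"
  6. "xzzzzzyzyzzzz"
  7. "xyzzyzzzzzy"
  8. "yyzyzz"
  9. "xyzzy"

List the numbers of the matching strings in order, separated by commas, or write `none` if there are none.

1 → no match
2 → match
3 → match
4 → match
5 → no match
6 → match
7 → match
8 → no match
9 → match

2, 3, 4, 6, 7, 9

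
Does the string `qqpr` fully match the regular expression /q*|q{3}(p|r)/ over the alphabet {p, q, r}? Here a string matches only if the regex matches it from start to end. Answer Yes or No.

No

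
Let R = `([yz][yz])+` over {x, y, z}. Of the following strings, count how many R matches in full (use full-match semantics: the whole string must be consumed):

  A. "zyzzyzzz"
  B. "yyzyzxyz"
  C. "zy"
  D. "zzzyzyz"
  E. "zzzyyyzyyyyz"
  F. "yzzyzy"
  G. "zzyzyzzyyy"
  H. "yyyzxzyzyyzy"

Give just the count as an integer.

A → match
B → no match
C → match
D → no match
E → match
F → match
G → match
H → no match
Total matched: 5

5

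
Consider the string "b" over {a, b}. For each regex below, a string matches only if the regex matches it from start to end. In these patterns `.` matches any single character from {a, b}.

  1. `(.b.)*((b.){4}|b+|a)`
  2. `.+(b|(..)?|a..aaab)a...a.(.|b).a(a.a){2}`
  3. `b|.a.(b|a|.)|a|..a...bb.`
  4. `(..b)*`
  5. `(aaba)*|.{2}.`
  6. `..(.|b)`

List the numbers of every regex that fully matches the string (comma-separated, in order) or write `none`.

1, 3

1 → match
2 → no match — must end with "a"
3 → match
4 → no match
5 → no match
6 → no match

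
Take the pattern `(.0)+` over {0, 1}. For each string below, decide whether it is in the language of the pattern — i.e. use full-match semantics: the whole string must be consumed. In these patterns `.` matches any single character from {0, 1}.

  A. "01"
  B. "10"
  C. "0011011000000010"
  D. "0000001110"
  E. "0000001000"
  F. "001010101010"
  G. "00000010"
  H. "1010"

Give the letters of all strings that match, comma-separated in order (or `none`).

A. "01" → no match — must end with "0"
B. "10" → match
C → no match
D. "0000001110" → no match
E. "0000001000" → match
F. "001010101010" → match
G. "00000010" → match
H. "1010" → match

B, E, F, G, H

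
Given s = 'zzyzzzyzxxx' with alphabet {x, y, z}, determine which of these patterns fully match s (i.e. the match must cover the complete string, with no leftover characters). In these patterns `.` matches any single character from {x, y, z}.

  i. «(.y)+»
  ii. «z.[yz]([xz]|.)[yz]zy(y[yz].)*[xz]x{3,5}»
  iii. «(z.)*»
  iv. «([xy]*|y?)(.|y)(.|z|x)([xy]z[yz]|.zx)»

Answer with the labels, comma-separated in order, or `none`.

ii

i → no match — must end with 'y'
ii → match
iii → no match
iv → no match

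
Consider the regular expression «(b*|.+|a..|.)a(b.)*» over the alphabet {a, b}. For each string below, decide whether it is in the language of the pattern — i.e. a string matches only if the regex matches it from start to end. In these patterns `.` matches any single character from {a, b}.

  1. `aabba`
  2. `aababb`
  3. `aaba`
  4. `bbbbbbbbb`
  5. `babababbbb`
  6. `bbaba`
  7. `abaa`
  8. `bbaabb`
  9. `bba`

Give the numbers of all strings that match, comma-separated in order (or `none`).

1, 2, 3, 5, 6, 7, 8, 9

1 → match
2 → match
3 → match
4 → no match
5 → match
6 → match
7 → match
8 → match
9 → match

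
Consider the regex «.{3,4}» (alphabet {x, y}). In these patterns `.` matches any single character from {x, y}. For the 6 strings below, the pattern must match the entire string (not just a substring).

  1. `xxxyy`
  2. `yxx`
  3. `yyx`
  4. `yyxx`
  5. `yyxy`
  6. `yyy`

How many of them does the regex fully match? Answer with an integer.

1 → no match
2 → match
3 → match
4 → match
5 → match
6 → match
Total matched: 5

5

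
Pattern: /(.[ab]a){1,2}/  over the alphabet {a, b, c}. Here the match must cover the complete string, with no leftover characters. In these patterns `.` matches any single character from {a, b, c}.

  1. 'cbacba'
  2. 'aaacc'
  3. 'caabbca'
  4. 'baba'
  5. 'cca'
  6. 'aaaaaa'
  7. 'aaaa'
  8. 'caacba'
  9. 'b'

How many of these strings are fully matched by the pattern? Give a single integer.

3

1. 'cbacba' → match
2. 'aaacc' → no match — must end with 'a'
3. 'caabbca' → no match
4. 'baba' → no match
5. 'cca' → no match
6. 'aaaaaa' → match
7. 'aaaa' → no match
8. 'caacba' → match
9. 'b' → no match — must end with 'a'
Total matched: 3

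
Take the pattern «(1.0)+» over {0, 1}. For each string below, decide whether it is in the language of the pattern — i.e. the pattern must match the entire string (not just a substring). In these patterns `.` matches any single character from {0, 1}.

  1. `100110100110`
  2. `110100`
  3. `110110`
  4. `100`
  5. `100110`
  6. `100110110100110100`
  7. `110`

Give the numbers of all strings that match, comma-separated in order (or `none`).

1, 2, 3, 4, 5, 6, 7

1 → match
2 → match
3 → match
4 → match
5 → match
6 → match
7 → match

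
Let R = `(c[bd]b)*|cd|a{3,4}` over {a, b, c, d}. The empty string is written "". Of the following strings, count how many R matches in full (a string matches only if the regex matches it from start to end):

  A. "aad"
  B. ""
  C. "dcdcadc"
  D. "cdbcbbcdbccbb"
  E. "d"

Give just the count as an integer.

A → no match
B → match
C → no match
D → no match
E → no match
Total matched: 1

1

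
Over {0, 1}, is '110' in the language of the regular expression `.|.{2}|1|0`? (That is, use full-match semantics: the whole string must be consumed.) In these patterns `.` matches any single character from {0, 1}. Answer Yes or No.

No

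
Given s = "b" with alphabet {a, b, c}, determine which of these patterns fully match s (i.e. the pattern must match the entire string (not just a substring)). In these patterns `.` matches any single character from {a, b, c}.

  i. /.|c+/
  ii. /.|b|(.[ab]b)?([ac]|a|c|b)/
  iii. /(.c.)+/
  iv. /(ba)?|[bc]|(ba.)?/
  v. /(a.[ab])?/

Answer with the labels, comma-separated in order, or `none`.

i, ii, iv

i → match
ii → match
iii → no match
iv → match
v → no match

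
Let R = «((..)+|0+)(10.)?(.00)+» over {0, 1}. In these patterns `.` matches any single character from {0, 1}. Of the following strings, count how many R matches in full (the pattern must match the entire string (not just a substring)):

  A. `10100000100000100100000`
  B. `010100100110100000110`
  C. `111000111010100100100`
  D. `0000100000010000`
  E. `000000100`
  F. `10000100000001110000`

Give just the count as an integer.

A → match
B → no match — must end with `00`
C → match
D → no match
E → match
F → no match
Total matched: 3

3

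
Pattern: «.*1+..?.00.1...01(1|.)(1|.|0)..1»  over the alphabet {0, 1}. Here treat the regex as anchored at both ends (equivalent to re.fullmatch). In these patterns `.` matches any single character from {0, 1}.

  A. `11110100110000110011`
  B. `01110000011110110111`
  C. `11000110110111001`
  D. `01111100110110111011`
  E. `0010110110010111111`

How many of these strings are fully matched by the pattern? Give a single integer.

A → match
B → match
C → match
D → match
E → no match
Total matched: 4

4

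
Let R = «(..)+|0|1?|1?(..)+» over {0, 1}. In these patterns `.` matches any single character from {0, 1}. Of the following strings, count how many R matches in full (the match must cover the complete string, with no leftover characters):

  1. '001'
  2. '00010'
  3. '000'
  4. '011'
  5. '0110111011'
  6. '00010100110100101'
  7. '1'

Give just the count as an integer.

2

1 → no match
2 → no match
3 → no match
4 → no match
5 → match
6 → no match
7 → match
Total matched: 2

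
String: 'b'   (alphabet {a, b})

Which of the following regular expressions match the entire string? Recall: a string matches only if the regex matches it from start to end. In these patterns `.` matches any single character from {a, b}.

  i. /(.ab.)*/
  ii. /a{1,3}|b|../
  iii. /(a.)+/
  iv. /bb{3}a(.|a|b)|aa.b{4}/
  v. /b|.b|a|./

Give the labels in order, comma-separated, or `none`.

ii, v

i → no match
ii → match
iii → no match — must start with 'a'
iv → no match
v → match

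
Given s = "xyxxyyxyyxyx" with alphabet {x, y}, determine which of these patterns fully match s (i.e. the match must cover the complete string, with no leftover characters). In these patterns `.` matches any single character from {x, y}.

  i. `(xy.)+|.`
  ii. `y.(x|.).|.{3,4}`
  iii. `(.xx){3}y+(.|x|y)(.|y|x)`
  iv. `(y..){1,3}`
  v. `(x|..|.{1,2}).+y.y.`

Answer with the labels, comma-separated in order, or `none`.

i → match
ii → no match
iii → no match
iv → no match — must start with "y"
v → match

i, v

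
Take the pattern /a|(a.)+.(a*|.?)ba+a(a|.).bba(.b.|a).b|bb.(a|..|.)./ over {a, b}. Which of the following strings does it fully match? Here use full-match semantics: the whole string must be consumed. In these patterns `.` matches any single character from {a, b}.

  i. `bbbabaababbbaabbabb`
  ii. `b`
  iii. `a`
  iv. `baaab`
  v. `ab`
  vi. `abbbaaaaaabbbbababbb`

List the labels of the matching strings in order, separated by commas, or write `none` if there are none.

iii

i → no match
ii. `b` → no match
iii. `a` → match
iv. `baaab` → no match
v. `ab` → no match
vi → no match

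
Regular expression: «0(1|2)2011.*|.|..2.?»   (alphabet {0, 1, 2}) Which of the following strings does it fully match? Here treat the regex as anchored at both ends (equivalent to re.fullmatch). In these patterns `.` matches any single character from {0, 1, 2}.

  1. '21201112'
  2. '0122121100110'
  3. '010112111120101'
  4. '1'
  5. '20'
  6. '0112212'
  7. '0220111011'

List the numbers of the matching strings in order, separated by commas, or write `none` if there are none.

1. '21201112' → no match
2 → no match
3 → no match
4. '1' → match
5. '20' → no match
6. '0112212' → no match
7. '0220111011' → match

4, 7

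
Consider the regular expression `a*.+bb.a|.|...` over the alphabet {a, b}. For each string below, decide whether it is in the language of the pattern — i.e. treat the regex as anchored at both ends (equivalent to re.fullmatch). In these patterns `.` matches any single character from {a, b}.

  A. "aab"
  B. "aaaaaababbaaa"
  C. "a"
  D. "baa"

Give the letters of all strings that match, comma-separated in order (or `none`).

A, C, D

A → match
B → no match
C → match
D → match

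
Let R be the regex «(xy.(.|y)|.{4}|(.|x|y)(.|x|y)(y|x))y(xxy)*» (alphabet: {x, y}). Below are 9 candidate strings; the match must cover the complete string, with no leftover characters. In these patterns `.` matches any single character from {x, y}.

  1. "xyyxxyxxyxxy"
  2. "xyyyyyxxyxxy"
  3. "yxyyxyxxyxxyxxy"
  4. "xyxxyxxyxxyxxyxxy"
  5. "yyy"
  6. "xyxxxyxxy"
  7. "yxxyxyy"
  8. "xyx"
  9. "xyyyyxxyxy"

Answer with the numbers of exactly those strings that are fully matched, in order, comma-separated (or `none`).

4

1 → no match
2 → no match
3 → no match
4 → match
5 → no match
6 → no match
7 → no match
8 → no match
9 → no match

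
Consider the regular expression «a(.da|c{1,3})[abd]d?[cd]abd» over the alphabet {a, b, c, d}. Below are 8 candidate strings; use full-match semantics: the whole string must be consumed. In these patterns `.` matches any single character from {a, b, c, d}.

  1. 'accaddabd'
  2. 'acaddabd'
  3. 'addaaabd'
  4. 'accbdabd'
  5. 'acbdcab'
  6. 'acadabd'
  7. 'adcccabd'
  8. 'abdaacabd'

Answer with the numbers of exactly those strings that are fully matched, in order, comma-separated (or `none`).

1 → match
2 → match
3 → no match
4 → match
5 → no match — must end with 'abd'
6 → match
7 → no match
8 → match

1, 2, 4, 6, 8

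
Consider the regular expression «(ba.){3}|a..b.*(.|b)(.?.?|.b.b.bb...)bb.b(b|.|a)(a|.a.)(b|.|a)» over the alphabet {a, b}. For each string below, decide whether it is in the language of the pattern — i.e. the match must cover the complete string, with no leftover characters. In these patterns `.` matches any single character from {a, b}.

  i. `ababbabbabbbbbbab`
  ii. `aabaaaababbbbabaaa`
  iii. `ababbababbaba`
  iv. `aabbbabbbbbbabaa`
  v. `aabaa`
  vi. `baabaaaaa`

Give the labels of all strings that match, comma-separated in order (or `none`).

i

i → match
ii → no match
iii → no match
iv → no match
v → no match
vi → no match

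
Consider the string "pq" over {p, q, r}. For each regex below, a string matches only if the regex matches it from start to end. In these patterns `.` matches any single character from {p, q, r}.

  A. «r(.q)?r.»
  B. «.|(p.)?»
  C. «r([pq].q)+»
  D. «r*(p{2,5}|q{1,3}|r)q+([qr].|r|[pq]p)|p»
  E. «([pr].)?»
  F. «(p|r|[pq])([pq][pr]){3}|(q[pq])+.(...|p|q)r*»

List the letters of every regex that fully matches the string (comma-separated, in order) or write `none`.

A → no match — must start with "r"
B → match
C → no match — must start with "r"
D → no match
E → match
F → no match

B, E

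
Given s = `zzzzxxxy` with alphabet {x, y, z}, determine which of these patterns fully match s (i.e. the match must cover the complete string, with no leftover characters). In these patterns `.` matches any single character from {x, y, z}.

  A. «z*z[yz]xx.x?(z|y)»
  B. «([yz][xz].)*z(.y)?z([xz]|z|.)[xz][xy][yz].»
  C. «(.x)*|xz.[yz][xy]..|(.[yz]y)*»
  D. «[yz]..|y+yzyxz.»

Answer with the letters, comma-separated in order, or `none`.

A → match
B → no match
C → no match
D → no match

A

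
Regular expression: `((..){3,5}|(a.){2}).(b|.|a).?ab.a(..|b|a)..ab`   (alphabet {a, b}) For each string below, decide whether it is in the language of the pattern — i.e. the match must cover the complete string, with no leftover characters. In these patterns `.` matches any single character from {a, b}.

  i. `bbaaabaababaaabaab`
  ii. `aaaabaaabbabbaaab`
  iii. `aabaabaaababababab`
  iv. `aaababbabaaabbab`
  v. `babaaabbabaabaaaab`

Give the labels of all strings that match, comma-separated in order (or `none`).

i → match
ii → match
iii → no match
iv → match
v → match

i, ii, iv, v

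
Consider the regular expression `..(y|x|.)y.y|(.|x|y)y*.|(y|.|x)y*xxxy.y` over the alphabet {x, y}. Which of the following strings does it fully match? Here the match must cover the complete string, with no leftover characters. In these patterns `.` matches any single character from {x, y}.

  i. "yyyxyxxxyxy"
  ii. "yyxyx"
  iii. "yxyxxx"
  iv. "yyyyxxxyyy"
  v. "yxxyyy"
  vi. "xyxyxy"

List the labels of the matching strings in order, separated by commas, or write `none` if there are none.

iv, v, vi

i → no match
ii → no match
iii → no match
iv → match
v → match
vi → match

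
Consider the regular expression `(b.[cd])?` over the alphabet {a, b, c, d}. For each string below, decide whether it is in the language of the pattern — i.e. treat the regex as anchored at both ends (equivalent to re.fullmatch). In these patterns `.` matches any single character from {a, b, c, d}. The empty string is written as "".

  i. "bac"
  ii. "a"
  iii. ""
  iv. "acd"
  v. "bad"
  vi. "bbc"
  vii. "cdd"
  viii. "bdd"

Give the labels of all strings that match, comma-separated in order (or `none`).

i → match
ii → no match
iii → match
iv → no match
v → match
vi → match
vii → no match
viii → match

i, iii, v, vi, viii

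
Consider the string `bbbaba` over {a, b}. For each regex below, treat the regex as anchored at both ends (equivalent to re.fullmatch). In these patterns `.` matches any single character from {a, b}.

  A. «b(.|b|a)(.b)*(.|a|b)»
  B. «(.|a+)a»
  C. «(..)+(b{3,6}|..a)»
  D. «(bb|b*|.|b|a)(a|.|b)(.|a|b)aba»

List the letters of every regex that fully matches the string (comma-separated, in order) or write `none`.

D

A → no match
B → no match
C → no match
D → match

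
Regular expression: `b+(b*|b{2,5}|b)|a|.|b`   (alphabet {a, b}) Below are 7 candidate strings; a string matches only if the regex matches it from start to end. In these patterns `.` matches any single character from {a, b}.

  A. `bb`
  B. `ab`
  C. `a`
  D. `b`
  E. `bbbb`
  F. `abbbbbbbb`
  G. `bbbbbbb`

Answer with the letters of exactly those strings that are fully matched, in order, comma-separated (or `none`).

A → match
B → no match
C → match
D → match
E → match
F → no match
G → match

A, C, D, E, G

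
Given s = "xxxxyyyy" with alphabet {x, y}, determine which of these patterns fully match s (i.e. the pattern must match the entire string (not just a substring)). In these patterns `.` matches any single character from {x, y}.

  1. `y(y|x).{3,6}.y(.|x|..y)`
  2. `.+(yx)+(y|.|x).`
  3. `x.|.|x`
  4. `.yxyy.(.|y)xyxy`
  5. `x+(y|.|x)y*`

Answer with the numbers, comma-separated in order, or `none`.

5

1 → no match — must start with "y"
2 → no match
3 → no match
4 → no match — must end with "xyxy"
5 → match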